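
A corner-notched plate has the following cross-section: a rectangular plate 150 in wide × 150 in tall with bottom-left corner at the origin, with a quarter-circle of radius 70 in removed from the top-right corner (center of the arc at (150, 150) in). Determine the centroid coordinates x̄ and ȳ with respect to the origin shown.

plate: A = 150 × 150 = 22500.00, centroid at (75.00, 75.00).
removed quarter-circle: A = −¼π·70² = -3848.45, centroid at (120.29, 120.29).
ΣA = 18651.55 in²
ΣAx̄ = (22500.00)(75.00) + (-3848.45)(120.29) = 1224565.68 in³
ΣAȳ = (22500.00)(75.00) + (-3848.45)(120.29) = 1224565.68 in³
x̄ = 1224565.68 / 18651.55 = 65.65 in
ȳ = 1224565.68 / 18651.55 = 65.65 in

x̄ = 65.65 in, ȳ = 65.65 in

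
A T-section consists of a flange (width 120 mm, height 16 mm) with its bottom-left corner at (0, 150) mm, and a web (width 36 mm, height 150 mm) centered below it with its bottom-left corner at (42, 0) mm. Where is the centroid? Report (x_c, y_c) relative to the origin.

web: A = 36 × 150 = 5400.00, centroid at (60.00, 75.00).
flange: A = 120 × 16 = 1920.00, centroid at (60.00, 158.00).
ΣA = 7320.00 mm²
ΣAx_c = (5400.00)(60.00) + (1920.00)(60.00) = 439200.00 mm³
ΣAy_c = (5400.00)(75.00) + (1920.00)(158.00) = 708360.00 mm³
x_c = 439200.00 / 7320.00 = 60.00 mm
y_c = 708360.00 / 7320.00 = 96.77 mm

x_c = 60.00 mm, y_c = 96.77 mm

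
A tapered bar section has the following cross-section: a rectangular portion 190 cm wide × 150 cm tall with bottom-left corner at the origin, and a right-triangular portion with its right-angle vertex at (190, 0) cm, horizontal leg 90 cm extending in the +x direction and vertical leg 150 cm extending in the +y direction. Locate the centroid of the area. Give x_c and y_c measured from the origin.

x_c = 118.94 cm, y_c = 70.21 cm

rectangular portion: A = 190 × 150 = 28500.00, centroid at (95.00, 75.00).
triangular portion: A = ½·90·150 = 6750.00, centroid at (220.00, 50.00).
ΣA = 35250.00 cm², ΣAx_c = 4192500.00 cm³, ΣAy_c = 2475000.00 cm³.
x_c = 4192500.00/35250.00 = 118.94 cm; y_c = 2475000.00/35250.00 = 70.21 cm.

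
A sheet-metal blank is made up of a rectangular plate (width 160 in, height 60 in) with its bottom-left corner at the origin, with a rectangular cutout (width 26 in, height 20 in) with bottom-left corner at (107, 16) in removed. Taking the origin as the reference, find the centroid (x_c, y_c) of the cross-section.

x_c = 77.71 in, y_c = 30.23 in

plate: A = 160 × 60 = 9600.00, centroid at (80.00, 30.00).
hole: A = −(26 × 20) = -520.00, centroid at (120.00, 26.00).
ΣA = 9080.00 in²
ΣAx_c = (9600.00)(80.00) + (-520.00)(120.00) = 705600.00 in³
ΣAy_c = (9600.00)(30.00) + (-520.00)(26.00) = 274480.00 in³
x_c = 705600.00 / 9080.00 = 77.71 in
y_c = 274480.00 / 9080.00 = 30.23 in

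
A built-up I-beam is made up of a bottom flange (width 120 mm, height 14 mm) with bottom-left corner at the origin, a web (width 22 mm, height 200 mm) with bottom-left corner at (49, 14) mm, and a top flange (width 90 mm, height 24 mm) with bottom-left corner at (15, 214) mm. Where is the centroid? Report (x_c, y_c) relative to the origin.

bottom flange: A = 120 × 14 = 1680.00, centroid at (60.00, 7.00).
web: A = 22 × 200 = 4400.00, centroid at (60.00, 114.00).
top flange: A = 90 × 24 = 2160.00, centroid at (60.00, 226.00).
ΣA = 8240.00 mm², ΣAx_c = 494400.00 mm³, ΣAy_c = 1001520.00 mm³.
x_c = 494400.00/8240.00 = 60.00 mm; y_c = 1001520.00/8240.00 = 121.54 mm.

x_c = 60.00 mm, y_c = 121.54 mm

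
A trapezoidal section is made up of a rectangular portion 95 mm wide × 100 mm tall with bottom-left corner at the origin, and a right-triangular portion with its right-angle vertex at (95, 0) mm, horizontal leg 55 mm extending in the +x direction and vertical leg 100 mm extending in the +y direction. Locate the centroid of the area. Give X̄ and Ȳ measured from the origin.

rectangular portion: A = 95 × 100 = 9500.00, centroid at (47.50, 50.00).
triangular portion: A = ½·55·100 = 2750.00, centroid at (113.33, 33.33).
ΣA = 12250.00 mm²
ΣAX̄ = (9500.00)(47.50) + (2750.00)(113.33) = 762916.67 mm³
ΣAȲ = (9500.00)(50.00) + (2750.00)(33.33) = 566666.67 mm³
X̄ = 762916.67 / 12250.00 = 62.28 mm
Ȳ = 566666.67 / 12250.00 = 46.26 mm

X̄ = 62.28 mm, Ȳ = 46.26 mm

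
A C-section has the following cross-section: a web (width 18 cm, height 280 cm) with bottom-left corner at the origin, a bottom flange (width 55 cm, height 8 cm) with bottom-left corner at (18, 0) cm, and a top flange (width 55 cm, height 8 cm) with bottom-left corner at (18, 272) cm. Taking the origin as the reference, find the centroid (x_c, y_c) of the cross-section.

x_c = 14.43 cm, y_c = 140.00 cm

Part | A | x̄ᵢ | ȳᵢ | A·x̄ᵢ | A·ȳᵢ
web | 5040.00 | 9.00 | 140.00 | 45360.00 | 705600.00
bottom flange | 440.00 | 45.50 | 4.00 | 20020.00 | 1760.00
top flange | 440.00 | 45.50 | 276.00 | 20020.00 | 121440.00
Σ | 5920.00 |  |  | 85400.00 | 828800.00
x_c = 85400.00 / 5920.00 = 14.43 cm
y_c = 828800.00 / 5920.00 = 140.00 cm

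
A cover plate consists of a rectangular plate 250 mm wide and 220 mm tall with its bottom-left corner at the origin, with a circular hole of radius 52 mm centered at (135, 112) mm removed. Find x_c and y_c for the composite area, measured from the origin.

x_c = 123.17 mm, y_c = 109.63 mm

plate: A = 250 × 220 = 55000.00, centroid at (125.00, 110.00).
hole: A = −π·52² = -8494.87, centroid at (135.00, 112.00).
ΣA = 46505.13 mm²
ΣAx_c = (55000.00)(125.00) + (-8494.87)(135.00) = 5728193.02 mm³
ΣAy_c = (55000.00)(110.00) + (-8494.87)(112.00) = 5098574.95 mm³
x_c = 5728193.02 / 46505.13 = 123.17 mm
y_c = 5098574.95 / 46505.13 = 109.63 mm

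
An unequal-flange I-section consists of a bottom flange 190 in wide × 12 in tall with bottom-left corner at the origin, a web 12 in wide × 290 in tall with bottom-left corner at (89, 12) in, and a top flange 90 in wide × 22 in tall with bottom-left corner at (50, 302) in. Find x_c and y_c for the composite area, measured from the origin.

x_c = 95.00 in, y_c = 152.43 in

bottom flange: A = 190 × 12 = 2280.00, centroid at (95.00, 6.00).
web: A = 12 × 290 = 3480.00, centroid at (95.00, 157.00).
top flange: A = 90 × 22 = 1980.00, centroid at (95.00, 313.00).
ΣA = 7740.00 in²
ΣAx_c = (2280.00)(95.00) + (3480.00)(95.00) + (1980.00)(95.00) = 735300.00 in³
ΣAy_c = (2280.00)(6.00) + (3480.00)(157.00) + (1980.00)(313.00) = 1179780.00 in³
x_c = 735300.00 / 7740.00 = 95.00 in
y_c = 1179780.00 / 7740.00 = 152.43 in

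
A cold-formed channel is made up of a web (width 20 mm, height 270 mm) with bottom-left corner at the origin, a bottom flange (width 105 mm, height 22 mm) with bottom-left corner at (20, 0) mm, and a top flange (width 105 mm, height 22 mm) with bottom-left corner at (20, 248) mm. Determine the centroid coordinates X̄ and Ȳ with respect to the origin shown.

web: A = 20 × 270 = 5400.00, centroid at (10.00, 135.00).
bottom flange: A = 105 × 22 = 2310.00, centroid at (72.50, 11.00).
top flange: A = 105 × 22 = 2310.00, centroid at (72.50, 259.00).
ΣA = 10020.00 mm²
ΣAX̄ = (5400.00)(10.00) + (2310.00)(72.50) + (2310.00)(72.50) = 388950.00 mm³
ΣAȲ = (5400.00)(135.00) + (2310.00)(11.00) + (2310.00)(259.00) = 1352700.00 mm³
X̄ = 388950.00 / 10020.00 = 38.82 mm
Ȳ = 1352700.00 / 10020.00 = 135.00 mm

X̄ = 38.82 mm, Ȳ = 135.00 mm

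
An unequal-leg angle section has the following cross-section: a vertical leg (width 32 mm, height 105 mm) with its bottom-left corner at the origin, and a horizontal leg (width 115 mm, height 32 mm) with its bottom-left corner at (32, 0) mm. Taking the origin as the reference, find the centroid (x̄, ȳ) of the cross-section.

vertical leg: A = 32 × 105 = 3360.00, centroid at (16.00, 52.50).
horizontal leg: A = 115 × 32 = 3680.00, centroid at (89.50, 16.00).
ΣA = 7040.00 mm²
ΣAx̄ = (3360.00)(16.00) + (3680.00)(89.50) = 383120.00 mm³
ΣAȳ = (3360.00)(52.50) + (3680.00)(16.00) = 235280.00 mm³
x̄ = 383120.00 / 7040.00 = 54.42 mm
ȳ = 235280.00 / 7040.00 = 33.42 mm

x̄ = 54.42 mm, ȳ = 33.42 mm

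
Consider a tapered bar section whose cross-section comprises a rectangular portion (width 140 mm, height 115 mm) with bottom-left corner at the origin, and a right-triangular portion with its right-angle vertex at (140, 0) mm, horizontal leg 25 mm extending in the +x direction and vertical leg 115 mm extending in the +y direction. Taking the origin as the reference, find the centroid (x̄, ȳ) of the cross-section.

rectangular portion: A = 140 × 115 = 16100.00, centroid at (70.00, 57.50).
triangular portion: A = ½·25·115 = 1437.50, centroid at (148.33, 38.33).
ΣA = 17537.50 mm², ΣAx̄ = 1340229.17 mm³, ΣAȳ = 980854.17 mm³.
x̄ = 1340229.17/17537.50 = 76.42 mm; ȳ = 980854.17/17537.50 = 55.93 mm.

x̄ = 76.42 mm, ȳ = 55.93 mm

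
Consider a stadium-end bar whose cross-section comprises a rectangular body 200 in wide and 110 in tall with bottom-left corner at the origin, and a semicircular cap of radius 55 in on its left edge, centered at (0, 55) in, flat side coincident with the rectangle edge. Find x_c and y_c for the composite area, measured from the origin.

rectangular body: A = 200 × 110 = 22000.00, centroid at (100.00, 55.00).
semicircular end: A = ½π·55² = 4751.66, centroid at (-23.34, 55.00).
ΣA = 26751.66 in²
ΣAx_c = (22000.00)(100.00) + (4751.66)(-23.34) = 2089083.33 in³
ΣAy_c = (22000.00)(55.00) + (4751.66)(55.00) = 1471341.24 in³
x_c = 2089083.33 / 26751.66 = 78.09 in
y_c = 1471341.24 / 26751.66 = 55.00 in

x_c = 78.09 in, y_c = 55.00 in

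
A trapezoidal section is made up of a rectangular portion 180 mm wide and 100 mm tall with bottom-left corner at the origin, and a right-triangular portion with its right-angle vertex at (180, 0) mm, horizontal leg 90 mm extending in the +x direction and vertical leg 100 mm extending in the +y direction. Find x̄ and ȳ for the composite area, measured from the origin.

Part | A | x̄ᵢ | ȳᵢ | A·x̄ᵢ | A·ȳᵢ
rectangular portion | 18000.00 | 90.00 | 50.00 | 1620000.00 | 900000.00
triangular portion | 4500.00 | 210.00 | 33.33 | 945000.00 | 150000.00
Σ | 22500.00 |  |  | 2565000.00 | 1050000.00
x̄ = 2565000.00 / 22500.00 = 114.00 mm
ȳ = 1050000.00 / 22500.00 = 46.67 mm

x̄ = 114.00 mm, ȳ = 46.67 mm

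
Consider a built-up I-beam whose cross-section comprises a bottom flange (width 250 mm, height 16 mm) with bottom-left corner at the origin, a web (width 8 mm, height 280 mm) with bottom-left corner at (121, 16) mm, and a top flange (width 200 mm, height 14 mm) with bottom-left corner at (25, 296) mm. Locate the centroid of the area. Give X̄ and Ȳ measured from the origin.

X̄ = 125.00 mm, Ȳ = 136.04 mm

bottom flange: A = 250 × 16 = 4000.00, centroid at (125.00, 8.00).
web: A = 8 × 280 = 2240.00, centroid at (125.00, 156.00).
top flange: A = 200 × 14 = 2800.00, centroid at (125.00, 303.00).
ΣA = 9040.00 mm²
ΣAX̄ = (4000.00)(125.00) + (2240.00)(125.00) + (2800.00)(125.00) = 1130000.00 mm³
ΣAȲ = (4000.00)(8.00) + (2240.00)(156.00) + (2800.00)(303.00) = 1229840.00 mm³
X̄ = 1130000.00 / 9040.00 = 125.00 mm
Ȳ = 1229840.00 / 9040.00 = 136.04 mm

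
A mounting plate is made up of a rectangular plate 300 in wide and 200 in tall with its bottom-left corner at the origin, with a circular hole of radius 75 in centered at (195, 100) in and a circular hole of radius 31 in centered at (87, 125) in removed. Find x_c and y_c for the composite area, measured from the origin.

plate: A = 300 × 200 = 60000.00, centroid at (150.00, 100.00).
hole 1: A = −π·75² = -17671.46, centroid at (195.00, 100.00).
hole 2: A = −π·31² = -3019.07, centroid at (87.00, 125.00).
ΣA = 39309.47 in², ΣAx_c = 5291406.42 in³, ΣAy_c = 3855470.31 in³.
x_c = 5291406.42/39309.47 = 134.61 in; y_c = 3855470.31/39309.47 = 98.08 in.

x_c = 134.61 in, y_c = 98.08 in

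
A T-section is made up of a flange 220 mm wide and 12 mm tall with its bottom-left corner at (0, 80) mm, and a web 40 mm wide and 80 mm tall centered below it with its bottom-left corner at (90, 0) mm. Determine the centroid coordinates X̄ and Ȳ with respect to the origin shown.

X̄ = 110.00 mm, Ȳ = 60.79 mm

web: A = 40 × 80 = 3200.00, centroid at (110.00, 40.00).
flange: A = 220 × 12 = 2640.00, centroid at (110.00, 86.00).
ΣA = 5840.00 mm²
ΣAX̄ = (3200.00)(110.00) + (2640.00)(110.00) = 642400.00 mm³
ΣAȲ = (3200.00)(40.00) + (2640.00)(86.00) = 355040.00 mm³
X̄ = 642400.00 / 5840.00 = 110.00 mm
Ȳ = 355040.00 / 5840.00 = 60.79 mm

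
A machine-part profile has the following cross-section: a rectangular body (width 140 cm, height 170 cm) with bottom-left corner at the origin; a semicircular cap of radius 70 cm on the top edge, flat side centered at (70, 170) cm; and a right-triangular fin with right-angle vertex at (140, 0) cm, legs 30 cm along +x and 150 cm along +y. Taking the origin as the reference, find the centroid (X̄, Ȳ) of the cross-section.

rectangular body: A = 140 × 170 = 23800.00, centroid at (70.00, 85.00).
semicircular top: A = ½π·70² = 7696.90, centroid at (70.00, 199.71).
triangular fin: A = ½·30·150 = 2250.00, centroid at (150.00, 50.00).
ΣA = 33746.90 cm², ΣAX̄ = 2542283.14 cm³, ΣAȲ = 3672640.01 cm³.
X̄ = 2542283.14/33746.90 = 75.33 cm; Ȳ = 3672640.01/33746.90 = 108.83 cm.

X̄ = 75.33 cm, Ȳ = 108.83 cm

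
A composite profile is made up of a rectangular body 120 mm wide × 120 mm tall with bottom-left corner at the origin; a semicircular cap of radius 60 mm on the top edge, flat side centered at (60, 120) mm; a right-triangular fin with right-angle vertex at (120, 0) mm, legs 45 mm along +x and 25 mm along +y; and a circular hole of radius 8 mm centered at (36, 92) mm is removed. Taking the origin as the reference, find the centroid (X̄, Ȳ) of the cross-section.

X̄ = 62.30 mm, Ȳ = 81.93 mm

Part | A | x̄ᵢ | ȳᵢ | A·x̄ᵢ | A·ȳᵢ
rectangular body | 14400.00 | 60.00 | 60.00 | 864000.00 | 864000.00
semicircular top | 5654.87 | 60.00 | 145.46 | 339292.01 | 822584.01
triangular fin | 562.50 | 135.00 | 8.33 | 75937.50 | 4687.50
hole | -201.06 | 36.00 | 92.00 | -7238.23 | -18497.70
Σ | 20416.30 |  |  | 1271991.28 | 1672773.82
X̄ = 1271991.28 / 20416.30 = 62.30 mm
Ȳ = 1672773.82 / 20416.30 = 81.93 mm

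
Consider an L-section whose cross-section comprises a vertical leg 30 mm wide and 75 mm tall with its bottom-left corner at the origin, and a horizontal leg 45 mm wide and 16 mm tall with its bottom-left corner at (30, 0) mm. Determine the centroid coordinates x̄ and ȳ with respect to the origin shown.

vertical leg: A = 30 × 75 = 2250.00, centroid at (15.00, 37.50).
horizontal leg: A = 45 × 16 = 720.00, centroid at (52.50, 8.00).
ΣA = 2970.00 mm², ΣAx̄ = 71550.00 mm³, ΣAȳ = 90135.00 mm³.
x̄ = 71550.00/2970.00 = 24.09 mm; ȳ = 90135.00/2970.00 = 30.35 mm.

x̄ = 24.09 mm, ȳ = 30.35 mm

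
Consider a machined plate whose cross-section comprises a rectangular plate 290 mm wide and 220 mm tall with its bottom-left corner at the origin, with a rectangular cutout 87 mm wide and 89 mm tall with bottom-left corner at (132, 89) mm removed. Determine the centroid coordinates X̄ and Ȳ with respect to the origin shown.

plate: A = 290 × 220 = 63800.00, centroid at (145.00, 110.00).
hole: A = −(87 × 89) = -7743.00, centroid at (175.50, 133.50).
ΣA = 56057.00 mm², ΣAX̄ = 7892103.50 mm³, ΣAȲ = 5984309.50 mm³.
X̄ = 7892103.50/56057.00 = 140.79 mm; Ȳ = 5984309.50/56057.00 = 106.75 mm.

X̄ = 140.79 mm, Ȳ = 106.75 mm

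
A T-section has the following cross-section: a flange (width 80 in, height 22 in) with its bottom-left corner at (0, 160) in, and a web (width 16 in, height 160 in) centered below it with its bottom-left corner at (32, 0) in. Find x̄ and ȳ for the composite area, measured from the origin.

x̄ = 40.00 in, ȳ = 117.07 in

web: A = 16 × 160 = 2560.00, centroid at (40.00, 80.00).
flange: A = 80 × 22 = 1760.00, centroid at (40.00, 171.00).
ΣA = 4320.00 in², ΣAx̄ = 172800.00 in³, ΣAȳ = 505760.00 in³.
x̄ = 172800.00/4320.00 = 40.00 in; ȳ = 505760.00/4320.00 = 117.07 in.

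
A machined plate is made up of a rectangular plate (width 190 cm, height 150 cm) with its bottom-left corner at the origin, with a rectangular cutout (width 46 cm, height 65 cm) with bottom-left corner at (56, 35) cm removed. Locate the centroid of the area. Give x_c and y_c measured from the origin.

plate: A = 190 × 150 = 28500.00, centroid at (95.00, 75.00).
hole: A = −(46 × 65) = -2990.00, centroid at (79.00, 67.50).
ΣA = 25510.00 cm²
ΣAx_c = (28500.00)(95.00) + (-2990.00)(79.00) = 2471290.00 cm³
ΣAy_c = (28500.00)(75.00) + (-2990.00)(67.50) = 1935675.00 cm³
x_c = 2471290.00 / 25510.00 = 96.88 cm
y_c = 1935675.00 / 25510.00 = 75.88 cm

x_c = 96.88 cm, y_c = 75.88 cm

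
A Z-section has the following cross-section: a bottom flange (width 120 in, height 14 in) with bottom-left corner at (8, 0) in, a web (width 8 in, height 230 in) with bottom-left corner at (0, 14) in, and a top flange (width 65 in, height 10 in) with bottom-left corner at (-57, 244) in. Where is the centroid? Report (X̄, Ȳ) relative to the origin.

X̄ = 25.34 in, Ȳ = 98.55 in

Part | A | x̄ᵢ | ȳᵢ | A·x̄ᵢ | A·ȳᵢ
bottom flange | 1680.00 | 68.00 | 7.00 | 114240.00 | 11760.00
web | 1840.00 | 4.00 | 129.00 | 7360.00 | 237360.00
top flange | 650.00 | -24.50 | 249.00 | -15925.00 | 161850.00
Σ | 4170.00 |  |  | 105675.00 | 410970.00
X̄ = 105675.00 / 4170.00 = 25.34 in
Ȳ = 410970.00 / 4170.00 = 98.55 in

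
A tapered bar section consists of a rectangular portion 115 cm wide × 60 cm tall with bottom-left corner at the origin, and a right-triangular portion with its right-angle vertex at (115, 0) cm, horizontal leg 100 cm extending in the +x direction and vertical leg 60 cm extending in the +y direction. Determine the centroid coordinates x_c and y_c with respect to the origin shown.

x_c = 85.03 cm, y_c = 26.97 cm

rectangular portion: A = 115 × 60 = 6900.00, centroid at (57.50, 30.00).
triangular portion: A = ½·100·60 = 3000.00, centroid at (148.33, 20.00).
ΣA = 9900.00 cm², ΣAx_c = 841750.00 cm³, ΣAy_c = 267000.00 cm³.
x_c = 841750.00/9900.00 = 85.03 cm; y_c = 267000.00/9900.00 = 26.97 cm.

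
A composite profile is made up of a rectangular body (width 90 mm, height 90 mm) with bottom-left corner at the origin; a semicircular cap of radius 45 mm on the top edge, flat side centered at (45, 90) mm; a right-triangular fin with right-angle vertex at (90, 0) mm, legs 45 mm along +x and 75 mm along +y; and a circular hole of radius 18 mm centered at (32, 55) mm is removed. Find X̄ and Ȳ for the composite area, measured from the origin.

Part | A | x̄ᵢ | ȳᵢ | A·x̄ᵢ | A·ȳᵢ
rectangular body | 8100.00 | 45.00 | 45.00 | 364500.00 | 364500.00
semicircular top | 3180.86 | 45.00 | 109.10 | 143138.82 | 347027.63
triangular fin | 1687.50 | 105.00 | 25.00 | 177187.50 | 42187.50
hole | -1017.88 | 32.00 | 55.00 | -32572.03 | -55983.18
Σ | 11950.49 |  |  | 652254.28 | 697731.95
X̄ = 652254.28 / 11950.49 = 54.58 mm
Ȳ = 697731.95 / 11950.49 = 58.39 mm

X̄ = 54.58 mm, Ȳ = 58.39 mm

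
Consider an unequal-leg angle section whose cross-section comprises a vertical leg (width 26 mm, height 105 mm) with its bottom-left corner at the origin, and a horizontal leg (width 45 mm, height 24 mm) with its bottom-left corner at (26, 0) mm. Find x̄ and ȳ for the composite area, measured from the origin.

vertical leg: A = 26 × 105 = 2730.00, centroid at (13.00, 52.50).
horizontal leg: A = 45 × 24 = 1080.00, centroid at (48.50, 12.00).
ΣA = 3810.00 mm²
ΣAx̄ = (2730.00)(13.00) + (1080.00)(48.50) = 87870.00 mm³
ΣAȳ = (2730.00)(52.50) + (1080.00)(12.00) = 156285.00 mm³
x̄ = 87870.00 / 3810.00 = 23.06 mm
ȳ = 156285.00 / 3810.00 = 41.02 mm

x̄ = 23.06 mm, ȳ = 41.02 mm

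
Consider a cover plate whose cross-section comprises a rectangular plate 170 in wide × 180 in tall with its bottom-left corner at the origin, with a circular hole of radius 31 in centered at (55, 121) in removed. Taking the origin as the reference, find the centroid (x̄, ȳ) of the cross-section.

plate: A = 170 × 180 = 30600.00, centroid at (85.00, 90.00).
hole: A = −π·31² = -3019.07, centroid at (55.00, 121.00).
ΣA = 27580.93 in²
ΣAx̄ = (30600.00)(85.00) + (-3019.07)(55.00) = 2434951.12 in³
ΣAȳ = (30600.00)(90.00) + (-3019.07)(121.00) = 2388692.46 in³
x̄ = 2434951.12 / 27580.93 = 88.28 in
ȳ = 2388692.46 / 27580.93 = 86.61 in

x̄ = 88.28 in, ȳ = 86.61 in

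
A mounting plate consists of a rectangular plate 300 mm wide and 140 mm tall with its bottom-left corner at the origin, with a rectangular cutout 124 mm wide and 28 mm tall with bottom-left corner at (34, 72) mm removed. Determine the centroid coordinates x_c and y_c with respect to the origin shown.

plate: A = 300 × 140 = 42000.00, centroid at (150.00, 70.00).
hole: A = −(124 × 28) = -3472.00, centroid at (96.00, 86.00).
ΣA = 38528.00 mm², ΣAx_c = 5966688.00 mm³, ΣAy_c = 2641408.00 mm³.
x_c = 5966688.00/38528.00 = 154.87 mm; y_c = 2641408.00/38528.00 = 68.56 mm.

x_c = 154.87 mm, y_c = 68.56 mm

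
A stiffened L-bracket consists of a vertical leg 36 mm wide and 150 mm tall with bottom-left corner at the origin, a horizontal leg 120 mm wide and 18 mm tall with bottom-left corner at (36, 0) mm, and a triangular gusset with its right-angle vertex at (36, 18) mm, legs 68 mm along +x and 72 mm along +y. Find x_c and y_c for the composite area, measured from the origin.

vertical leg: A = 36 × 150 = 5400.00, centroid at (18.00, 75.00).
horizontal leg: A = 120 × 18 = 2160.00, centroid at (96.00, 9.00).
gusset: A = ½·68·72 = 2448.00, centroid at (58.67, 42.00).
ΣA = 10008.00 mm²
ΣAx_c = (5400.00)(18.00) + (2160.00)(96.00) + (2448.00)(58.67) = 448176.00 mm³
ΣAy_c = (5400.00)(75.00) + (2160.00)(9.00) + (2448.00)(42.00) = 527256.00 mm³
x_c = 448176.00 / 10008.00 = 44.78 mm
y_c = 527256.00 / 10008.00 = 52.68 mm

x_c = 44.78 mm, y_c = 52.68 mm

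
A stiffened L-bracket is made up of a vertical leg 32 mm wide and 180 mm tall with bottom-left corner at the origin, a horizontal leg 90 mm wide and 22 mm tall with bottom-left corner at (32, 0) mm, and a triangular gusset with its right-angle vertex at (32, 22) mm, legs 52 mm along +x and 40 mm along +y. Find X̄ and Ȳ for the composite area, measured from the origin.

Part | A | x̄ᵢ | ȳᵢ | A·x̄ᵢ | A·ȳᵢ
vertical leg | 5760.00 | 16.00 | 90.00 | 92160.00 | 518400.00
horizontal leg | 1980.00 | 77.00 | 11.00 | 152460.00 | 21780.00
gusset | 1040.00 | 49.33 | 35.33 | 51306.67 | 36746.67
Σ | 8780.00 |  |  | 295926.67 | 576926.67
X̄ = 295926.67 / 8780.00 = 33.70 mm
Ȳ = 576926.67 / 8780.00 = 65.71 mm

X̄ = 33.70 mm, Ȳ = 65.71 mm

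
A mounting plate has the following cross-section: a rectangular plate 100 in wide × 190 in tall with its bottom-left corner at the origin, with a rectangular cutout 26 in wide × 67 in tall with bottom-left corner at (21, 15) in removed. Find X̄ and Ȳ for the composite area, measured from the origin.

X̄ = 51.62 in, Ȳ = 99.69 in

Part | A | x̄ᵢ | ȳᵢ | A·x̄ᵢ | A·ȳᵢ
plate | 19000.00 | 50.00 | 95.00 | 950000.00 | 1805000.00
hole | -1742.00 | 34.00 | 48.50 | -59228.00 | -84487.00
Σ | 17258.00 |  |  | 890772.00 | 1720513.00
X̄ = 890772.00 / 17258.00 = 51.62 in
Ȳ = 1720513.00 / 17258.00 = 99.69 in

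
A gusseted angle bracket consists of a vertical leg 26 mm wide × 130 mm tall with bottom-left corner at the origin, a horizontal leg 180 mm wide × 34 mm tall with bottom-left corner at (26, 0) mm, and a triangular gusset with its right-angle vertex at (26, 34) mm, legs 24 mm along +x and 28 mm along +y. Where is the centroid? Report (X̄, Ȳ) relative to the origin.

vertical leg: A = 26 × 130 = 3380.00, centroid at (13.00, 65.00).
horizontal leg: A = 180 × 34 = 6120.00, centroid at (116.00, 17.00).
gusset: A = ½·24·28 = 336.00, centroid at (34.00, 43.33).
ΣA = 9836.00 mm²
ΣAX̄ = (3380.00)(13.00) + (6120.00)(116.00) + (336.00)(34.00) = 765284.00 mm³
ΣAȲ = (3380.00)(65.00) + (6120.00)(17.00) + (336.00)(43.33) = 338300.00 mm³
X̄ = 765284.00 / 9836.00 = 77.80 mm
Ȳ = 338300.00 / 9836.00 = 34.39 mm

X̄ = 77.80 mm, Ȳ = 34.39 mm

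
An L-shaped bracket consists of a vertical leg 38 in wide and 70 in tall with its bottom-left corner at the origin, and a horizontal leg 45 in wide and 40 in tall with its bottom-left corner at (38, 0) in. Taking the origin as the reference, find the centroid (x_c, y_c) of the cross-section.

vertical leg: A = 38 × 70 = 2660.00, centroid at (19.00, 35.00).
horizontal leg: A = 45 × 40 = 1800.00, centroid at (60.50, 20.00).
ΣA = 4460.00 in²
ΣAx_c = (2660.00)(19.00) + (1800.00)(60.50) = 159440.00 in³
ΣAy_c = (2660.00)(35.00) + (1800.00)(20.00) = 129100.00 in³
x_c = 159440.00 / 4460.00 = 35.75 in
y_c = 129100.00 / 4460.00 = 28.95 in

x_c = 35.75 in, y_c = 28.95 in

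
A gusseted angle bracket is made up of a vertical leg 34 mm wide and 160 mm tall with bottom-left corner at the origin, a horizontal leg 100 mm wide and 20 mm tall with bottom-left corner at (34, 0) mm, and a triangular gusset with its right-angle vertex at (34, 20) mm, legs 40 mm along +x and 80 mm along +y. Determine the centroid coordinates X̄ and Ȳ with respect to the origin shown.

Part | A | x̄ᵢ | ȳᵢ | A·x̄ᵢ | A·ȳᵢ
vertical leg | 5440.00 | 17.00 | 80.00 | 92480.00 | 435200.00
horizontal leg | 2000.00 | 84.00 | 10.00 | 168000.00 | 20000.00
gusset | 1600.00 | 47.33 | 46.67 | 75733.33 | 74666.67
Σ | 9040.00 |  |  | 336213.33 | 529866.67
X̄ = 336213.33 / 9040.00 = 37.19 mm
Ȳ = 529866.67 / 9040.00 = 58.61 mm

X̄ = 37.19 mm, Ȳ = 58.61 mm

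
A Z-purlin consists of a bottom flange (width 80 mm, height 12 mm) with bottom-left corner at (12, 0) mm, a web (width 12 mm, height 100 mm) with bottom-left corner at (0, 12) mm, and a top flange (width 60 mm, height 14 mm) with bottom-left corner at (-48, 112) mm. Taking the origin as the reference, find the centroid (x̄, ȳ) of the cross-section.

x̄ = 14.00 mm, ȳ = 60.04 mm

Part | A | x̄ᵢ | ȳᵢ | A·x̄ᵢ | A·ȳᵢ
bottom flange | 960.00 | 52.00 | 6.00 | 49920.00 | 5760.00
web | 1200.00 | 6.00 | 62.00 | 7200.00 | 74400.00
top flange | 840.00 | -18.00 | 119.00 | -15120.00 | 99960.00
Σ | 3000.00 |  |  | 42000.00 | 180120.00
x̄ = 42000.00 / 3000.00 = 14.00 mm
ȳ = 180120.00 / 3000.00 = 60.04 mm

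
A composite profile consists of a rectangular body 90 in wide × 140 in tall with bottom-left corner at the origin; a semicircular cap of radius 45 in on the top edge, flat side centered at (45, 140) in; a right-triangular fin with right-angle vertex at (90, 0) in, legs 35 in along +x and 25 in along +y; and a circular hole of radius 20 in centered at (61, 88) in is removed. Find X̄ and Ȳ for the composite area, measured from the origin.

X̄ = 45.31 in, Ȳ = 85.63 in

Part | A | x̄ᵢ | ȳᵢ | A·x̄ᵢ | A·ȳᵢ
rectangular body | 12600.00 | 45.00 | 70.00 | 567000.00 | 882000.00
semicircular top | 3180.86 | 45.00 | 159.10 | 143138.82 | 506070.76
triangular fin | 437.50 | 101.67 | 8.33 | 44479.17 | 3645.83
hole | -1256.64 | 61.00 | 88.00 | -76654.86 | -110584.06
Σ | 14961.73 |  |  | 677963.12 | 1281132.53
X̄ = 677963.12 / 14961.73 = 45.31 in
Ȳ = 1281132.53 / 14961.73 = 85.63 in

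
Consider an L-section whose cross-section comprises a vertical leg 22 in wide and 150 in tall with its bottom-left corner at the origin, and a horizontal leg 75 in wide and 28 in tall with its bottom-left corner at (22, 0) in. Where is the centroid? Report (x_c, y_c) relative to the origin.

Part | A | x̄ᵢ | ȳᵢ | A·x̄ᵢ | A·ȳᵢ
vertical leg | 3300.00 | 11.00 | 75.00 | 36300.00 | 247500.00
horizontal leg | 2100.00 | 59.50 | 14.00 | 124950.00 | 29400.00
Σ | 5400.00 |  |  | 161250.00 | 276900.00
x_c = 161250.00 / 5400.00 = 29.86 in
y_c = 276900.00 / 5400.00 = 51.28 in

x_c = 29.86 in, y_c = 51.28 in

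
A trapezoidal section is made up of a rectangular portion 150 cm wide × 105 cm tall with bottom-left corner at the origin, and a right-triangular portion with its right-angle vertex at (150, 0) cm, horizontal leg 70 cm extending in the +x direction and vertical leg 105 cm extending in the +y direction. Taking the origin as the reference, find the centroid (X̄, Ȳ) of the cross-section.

rectangular portion: A = 150 × 105 = 15750.00, centroid at (75.00, 52.50).
triangular portion: A = ½·70·105 = 3675.00, centroid at (173.33, 35.00).
ΣA = 19425.00 cm²
ΣAX̄ = (15750.00)(75.00) + (3675.00)(173.33) = 1818250.00 cm³
ΣAȲ = (15750.00)(52.50) + (3675.00)(35.00) = 955500.00 cm³
X̄ = 1818250.00 / 19425.00 = 93.60 cm
Ȳ = 955500.00 / 19425.00 = 49.19 cm

X̄ = 93.60 cm, Ȳ = 49.19 cm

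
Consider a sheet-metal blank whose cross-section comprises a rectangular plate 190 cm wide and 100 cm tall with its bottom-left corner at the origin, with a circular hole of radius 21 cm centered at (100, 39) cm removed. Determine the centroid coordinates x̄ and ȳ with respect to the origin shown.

x̄ = 94.61 cm, ȳ = 50.87 cm

plate: A = 190 × 100 = 19000.00, centroid at (95.00, 50.00).
hole: A = −π·21² = -1385.44, centroid at (100.00, 39.00).
ΣA = 17614.56 cm²
ΣAx̄ = (19000.00)(95.00) + (-1385.44)(100.00) = 1666455.76 cm³
ΣAȳ = (19000.00)(50.00) + (-1385.44)(39.00) = 895967.75 cm³
x̄ = 1666455.76 / 17614.56 = 94.61 cm
ȳ = 895967.75 / 17614.56 = 50.87 cm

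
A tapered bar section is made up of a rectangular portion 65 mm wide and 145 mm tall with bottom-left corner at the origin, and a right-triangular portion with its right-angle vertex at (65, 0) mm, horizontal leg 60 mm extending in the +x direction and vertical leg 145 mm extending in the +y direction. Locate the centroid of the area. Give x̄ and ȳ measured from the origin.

rectangular portion: A = 65 × 145 = 9425.00, centroid at (32.50, 72.50).
triangular portion: A = ½·60·145 = 4350.00, centroid at (85.00, 48.33).
ΣA = 13775.00 mm²
ΣAx̄ = (9425.00)(32.50) + (4350.00)(85.00) = 676062.50 mm³
ΣAȳ = (9425.00)(72.50) + (4350.00)(48.33) = 893562.50 mm³
x̄ = 676062.50 / 13775.00 = 49.08 mm
ȳ = 893562.50 / 13775.00 = 64.87 mm

x̄ = 49.08 mm, ȳ = 64.87 mm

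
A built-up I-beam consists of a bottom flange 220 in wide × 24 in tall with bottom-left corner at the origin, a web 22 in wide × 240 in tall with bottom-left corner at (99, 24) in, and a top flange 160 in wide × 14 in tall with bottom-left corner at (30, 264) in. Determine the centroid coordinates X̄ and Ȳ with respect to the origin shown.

bottom flange: A = 220 × 24 = 5280.00, centroid at (110.00, 12.00).
web: A = 22 × 240 = 5280.00, centroid at (110.00, 144.00).
top flange: A = 160 × 14 = 2240.00, centroid at (110.00, 271.00).
ΣA = 12800.00 in²
ΣAX̄ = (5280.00)(110.00) + (5280.00)(110.00) + (2240.00)(110.00) = 1408000.00 in³
ΣAȲ = (5280.00)(12.00) + (5280.00)(144.00) + (2240.00)(271.00) = 1430720.00 in³
X̄ = 1408000.00 / 12800.00 = 110.00 in
Ȳ = 1430720.00 / 12800.00 = 111.78 in

X̄ = 110.00 in, Ȳ = 111.78 in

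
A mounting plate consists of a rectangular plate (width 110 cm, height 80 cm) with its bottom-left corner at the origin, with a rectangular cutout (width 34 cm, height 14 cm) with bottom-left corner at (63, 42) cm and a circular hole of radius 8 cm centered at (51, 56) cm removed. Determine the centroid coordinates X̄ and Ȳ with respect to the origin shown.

plate: A = 110 × 80 = 8800.00, centroid at (55.00, 40.00).
hole 1: A = −(34 × 14) = -476.00, centroid at (80.00, 49.00).
hole 2: A = −π·8² = -201.06, centroid at (51.00, 56.00).
ΣA = 8122.94 cm², ΣAX̄ = 435665.84 cm³, ΣAȲ = 317416.53 cm³.
X̄ = 435665.84/8122.94 = 53.63 cm; Ȳ = 317416.53/8122.94 = 39.08 cm.

X̄ = 53.63 cm, Ȳ = 39.08 cm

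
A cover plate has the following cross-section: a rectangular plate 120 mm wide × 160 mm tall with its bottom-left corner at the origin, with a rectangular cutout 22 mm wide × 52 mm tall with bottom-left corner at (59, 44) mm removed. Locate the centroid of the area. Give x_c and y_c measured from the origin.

Part | A | x̄ᵢ | ȳᵢ | A·x̄ᵢ | A·ȳᵢ
plate | 19200.00 | 60.00 | 80.00 | 1152000.00 | 1536000.00
hole | -1144.00 | 70.00 | 70.00 | -80080.00 | -80080.00
Σ | 18056.00 |  |  | 1071920.00 | 1455920.00
x_c = 1071920.00 / 18056.00 = 59.37 mm
y_c = 1455920.00 / 18056.00 = 80.63 mm

x_c = 59.37 mm, y_c = 80.63 mm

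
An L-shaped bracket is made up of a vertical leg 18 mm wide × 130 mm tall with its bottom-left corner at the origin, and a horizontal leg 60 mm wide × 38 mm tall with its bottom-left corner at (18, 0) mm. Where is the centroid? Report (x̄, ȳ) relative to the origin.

vertical leg: A = 18 × 130 = 2340.00, centroid at (9.00, 65.00).
horizontal leg: A = 60 × 38 = 2280.00, centroid at (48.00, 19.00).
ΣA = 4620.00 mm²
ΣAx̄ = (2340.00)(9.00) + (2280.00)(48.00) = 130500.00 mm³
ΣAȳ = (2340.00)(65.00) + (2280.00)(19.00) = 195420.00 mm³
x̄ = 130500.00 / 4620.00 = 28.25 mm
ȳ = 195420.00 / 4620.00 = 42.30 mm

x̄ = 28.25 mm, ȳ = 42.30 mm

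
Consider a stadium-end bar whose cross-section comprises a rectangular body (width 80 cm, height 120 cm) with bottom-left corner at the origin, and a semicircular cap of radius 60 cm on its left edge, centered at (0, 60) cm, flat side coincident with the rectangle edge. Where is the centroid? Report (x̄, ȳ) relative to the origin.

rectangular body: A = 80 × 120 = 9600.00, centroid at (40.00, 60.00).
semicircular end: A = ½π·60² = 5654.87, centroid at (-25.46, 60.00).
ΣA = 15254.87 cm²
ΣAx̄ = (9600.00)(40.00) + (5654.87)(-25.46) = 240000.00 cm³
ΣAȳ = (9600.00)(60.00) + (5654.87)(60.00) = 915292.01 cm³
x̄ = 240000.00 / 15254.87 = 15.73 cm
ȳ = 915292.01 / 15254.87 = 60.00 cm

x̄ = 15.73 cm, ȳ = 60.00 cm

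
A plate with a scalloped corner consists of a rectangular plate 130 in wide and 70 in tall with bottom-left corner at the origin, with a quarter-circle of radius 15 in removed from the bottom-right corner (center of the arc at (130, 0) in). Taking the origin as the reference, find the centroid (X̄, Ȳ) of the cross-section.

Part | A | x̄ᵢ | ȳᵢ | A·x̄ᵢ | A·ȳᵢ
plate | 9100.00 | 65.00 | 35.00 | 591500.00 | 318500.00
removed quarter-circle | -176.71 | 123.63 | 6.37 | -21847.90 | -1125.00
Σ | 8923.29 |  |  | 569652.10 | 317375.00
X̄ = 569652.10 / 8923.29 = 63.84 in
Ȳ = 317375.00 / 8923.29 = 35.57 in

X̄ = 63.84 in, Ȳ = 35.57 in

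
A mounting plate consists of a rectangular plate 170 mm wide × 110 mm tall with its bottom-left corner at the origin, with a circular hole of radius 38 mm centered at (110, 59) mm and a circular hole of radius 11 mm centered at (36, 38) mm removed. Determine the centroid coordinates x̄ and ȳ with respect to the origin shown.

x̄ = 78.12 mm, ȳ = 54.15 mm

plate: A = 170 × 110 = 18700.00, centroid at (85.00, 55.00).
hole 1: A = −π·38² = -4536.46, centroid at (110.00, 59.00).
hole 2: A = −π·11² = -380.13, centroid at (36.00, 38.00).
ΣA = 13783.41 mm², ΣAx̄ = 1076804.65 mm³, ΣAȳ = 746403.83 mm³.
x̄ = 1076804.65/13783.41 = 78.12 mm; ȳ = 746403.83/13783.41 = 54.15 mm.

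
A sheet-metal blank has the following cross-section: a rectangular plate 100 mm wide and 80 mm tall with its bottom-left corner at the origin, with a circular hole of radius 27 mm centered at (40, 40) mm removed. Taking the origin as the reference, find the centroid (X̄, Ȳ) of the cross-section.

plate: A = 100 × 80 = 8000.00, centroid at (50.00, 40.00).
hole: A = −π·27² = -2290.22, centroid at (40.00, 40.00).
ΣA = 5709.78 mm², ΣAX̄ = 308391.16 mm³, ΣAȲ = 228391.16 mm³.
X̄ = 308391.16/5709.78 = 54.01 mm; Ȳ = 228391.16/5709.78 = 40.00 mm.

X̄ = 54.01 mm, Ȳ = 40.00 mm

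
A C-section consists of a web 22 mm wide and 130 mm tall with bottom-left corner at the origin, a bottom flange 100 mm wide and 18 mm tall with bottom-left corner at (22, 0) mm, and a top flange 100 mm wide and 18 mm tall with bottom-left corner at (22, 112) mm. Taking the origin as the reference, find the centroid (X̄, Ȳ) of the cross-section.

X̄ = 44.99 mm, Ȳ = 65.00 mm

Part | A | x̄ᵢ | ȳᵢ | A·x̄ᵢ | A·ȳᵢ
web | 2860.00 | 11.00 | 65.00 | 31460.00 | 185900.00
bottom flange | 1800.00 | 72.00 | 9.00 | 129600.00 | 16200.00
top flange | 1800.00 | 72.00 | 121.00 | 129600.00 | 217800.00
Σ | 6460.00 |  |  | 290660.00 | 419900.00
X̄ = 290660.00 / 6460.00 = 44.99 mm
Ȳ = 419900.00 / 6460.00 = 65.00 mm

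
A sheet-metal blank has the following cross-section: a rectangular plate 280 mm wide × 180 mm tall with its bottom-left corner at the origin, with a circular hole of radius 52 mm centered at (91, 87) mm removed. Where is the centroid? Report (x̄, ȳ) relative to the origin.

x̄ = 149.93 mm, ȳ = 90.61 mm

plate: A = 280 × 180 = 50400.00, centroid at (140.00, 90.00).
hole: A = −π·52² = -8494.87, centroid at (91.00, 87.00).
ΣA = 41905.13 mm², ΣAx̄ = 6282967.15 mm³, ΣAȳ = 3796946.61 mm³.
x̄ = 6282967.15/41905.13 = 149.93 mm; ȳ = 3796946.61/41905.13 = 90.61 mm.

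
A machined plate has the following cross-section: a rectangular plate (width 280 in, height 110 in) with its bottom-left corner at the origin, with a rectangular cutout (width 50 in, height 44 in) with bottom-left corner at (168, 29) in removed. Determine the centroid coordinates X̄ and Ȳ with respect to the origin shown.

X̄ = 135.92 in, Ȳ = 55.31 in

plate: A = 280 × 110 = 30800.00, centroid at (140.00, 55.00).
hole: A = −(50 × 44) = -2200.00, centroid at (193.00, 51.00).
ΣA = 28600.00 in²
ΣAX̄ = (30800.00)(140.00) + (-2200.00)(193.00) = 3887400.00 in³
ΣAȲ = (30800.00)(55.00) + (-2200.00)(51.00) = 1581800.00 in³
X̄ = 3887400.00 / 28600.00 = 135.92 in
Ȳ = 1581800.00 / 28600.00 = 55.31 in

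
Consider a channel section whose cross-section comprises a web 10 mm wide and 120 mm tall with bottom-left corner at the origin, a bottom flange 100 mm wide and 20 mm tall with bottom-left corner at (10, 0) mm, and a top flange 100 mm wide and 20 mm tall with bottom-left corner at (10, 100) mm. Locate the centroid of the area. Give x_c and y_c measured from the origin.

Part | A | x̄ᵢ | ȳᵢ | A·x̄ᵢ | A·ȳᵢ
web | 1200.00 | 5.00 | 60.00 | 6000.00 | 72000.00
bottom flange | 2000.00 | 60.00 | 10.00 | 120000.00 | 20000.00
top flange | 2000.00 | 60.00 | 110.00 | 120000.00 | 220000.00
Σ | 5200.00 |  |  | 246000.00 | 312000.00
x_c = 246000.00 / 5200.00 = 47.31 mm
y_c = 312000.00 / 5200.00 = 60.00 mm

x_c = 47.31 mm, y_c = 60.00 mm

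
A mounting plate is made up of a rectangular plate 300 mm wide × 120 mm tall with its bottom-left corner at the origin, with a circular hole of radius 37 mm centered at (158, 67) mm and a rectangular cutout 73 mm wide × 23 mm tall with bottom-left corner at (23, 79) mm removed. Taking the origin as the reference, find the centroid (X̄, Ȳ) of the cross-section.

X̄ = 153.92 mm, Ȳ = 57.29 mm

plate: A = 300 × 120 = 36000.00, centroid at (150.00, 60.00).
hole 1: A = −π·37² = -4300.84, centroid at (158.00, 67.00).
hole 2: A = −(73 × 23) = -1679.00, centroid at (59.50, 90.50).
ΣA = 30020.16 mm²
ΣAX̄ = (36000.00)(150.00) + (-4300.84)(158.00) + (-1679.00)(59.50) = 4620566.73 mm³
ΣAȲ = (36000.00)(60.00) + (-4300.84)(67.00) + (-1679.00)(90.50) = 1719894.20 mm³
X̄ = 4620566.73 / 30020.16 = 153.92 mm
Ȳ = 1719894.20 / 30020.16 = 57.29 mm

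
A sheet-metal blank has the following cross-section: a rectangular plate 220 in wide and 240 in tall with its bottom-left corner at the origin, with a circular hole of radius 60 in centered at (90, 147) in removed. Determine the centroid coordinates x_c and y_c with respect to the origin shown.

plate: A = 220 × 240 = 52800.00, centroid at (110.00, 120.00).
hole: A = −π·60² = -11309.73, centroid at (90.00, 147.00).
ΣA = 41490.27 in²
ΣAx_c = (52800.00)(110.00) + (-11309.73)(90.00) = 4790123.98 in³
ΣAy_c = (52800.00)(120.00) + (-11309.73)(147.00) = 4673469.17 in³
x_c = 4790123.98 / 41490.27 = 115.45 in
y_c = 4673469.17 / 41490.27 = 112.64 in

x_c = 115.45 in, y_c = 112.64 in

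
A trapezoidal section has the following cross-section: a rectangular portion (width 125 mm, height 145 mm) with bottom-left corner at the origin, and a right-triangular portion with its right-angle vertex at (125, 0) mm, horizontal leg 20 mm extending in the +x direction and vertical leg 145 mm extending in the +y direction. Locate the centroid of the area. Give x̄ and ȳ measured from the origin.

Part | A | x̄ᵢ | ȳᵢ | A·x̄ᵢ | A·ȳᵢ
rectangular portion | 18125.00 | 62.50 | 72.50 | 1132812.50 | 1314062.50
triangular portion | 1450.00 | 131.67 | 48.33 | 190916.67 | 70083.33
Σ | 19575.00 |  |  | 1323729.17 | 1384145.83
x̄ = 1323729.17 / 19575.00 = 67.62 mm
ȳ = 1384145.83 / 19575.00 = 70.71 mm

x̄ = 67.62 mm, ȳ = 70.71 mm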